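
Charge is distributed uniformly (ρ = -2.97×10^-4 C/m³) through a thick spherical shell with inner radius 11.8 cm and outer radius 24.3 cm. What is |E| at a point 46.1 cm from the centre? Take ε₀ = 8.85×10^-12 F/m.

6.69×10^5 V/m

Take a concentric spherical Gaussian surface of radius r = 46.1 cm (r > 24.3 cm, enclosing the whole shell).
Q_enc = ρ·(4π/3)(b³ − a³) = (-2.97e-4)·(4π/3)·((0.243)³ − (0.118)³) = -1.581e-5 C.
Gauss's law: E·4πr² = Q_enc/ε₀.
E = |Q_enc|/(4πε₀r²) = (1.581×10^-5)/(4π·8.85×10^-12·(0.461)²) = 6.69e5 N/C.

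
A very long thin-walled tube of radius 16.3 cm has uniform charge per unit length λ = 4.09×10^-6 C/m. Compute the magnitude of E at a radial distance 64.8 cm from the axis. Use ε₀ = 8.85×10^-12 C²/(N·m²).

|E| = 1.14×10^5 N/C

Coaxial Gaussian cylinder, radius r = 64.8 cm, length L (r > 16.3 cm).
The full line charge is enclosed: λ_enc = 4.09e-6 C/m.
Since E is radial and uniform over the curved surface, Φ = E·2πrL = Q_enc/ε₀ = λ_enc L/ε₀.
E = |λ_enc|/(2πε₀r) = (4.09×10^-6)/(2π·8.85×10^-12·0.648) = 1.14×10^5 N/C.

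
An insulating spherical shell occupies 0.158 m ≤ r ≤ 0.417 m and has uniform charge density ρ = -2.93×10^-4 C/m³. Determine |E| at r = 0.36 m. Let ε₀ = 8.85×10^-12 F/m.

|E| ≈ 3.64×10^6 N/C

By spherical symmetry E is radial; choose a Gaussian sphere of radius r = 0.36 m (within the shell material, 0.158 m < r < 0.417 m).
Only the shell between 0.158 m and r is enclosed: Q_enc = ρ·(4π/3)(r³ − a³) = (-2.93e-4)·(4π/3)·((0.36)³ − (0.158)³) = -5.242×10^-5 C.
By Gauss's law, ∮E·dA = E·4πr² = Q_enc/ε₀.
E = |Q_enc|/(4πε₀r²) = (5.242e-5)/(4π·8.85×10^-12·(0.36)²) = 3.64×10^6 N/C.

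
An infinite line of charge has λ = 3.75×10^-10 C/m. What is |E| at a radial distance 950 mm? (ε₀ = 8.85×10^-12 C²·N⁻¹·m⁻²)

Coaxial Gaussian cylinder, radius r = 950 mm, length L.
Q_enc = λL, so λ_enc = 3.75e-10 C/m.
Applying ∮E·dA = Q_enc/ε₀ with the end caps contributing no flux:
E = |λ_enc|/(2πε₀r) = (3.75×10^-10)/(2π·8.85×10^-12·0.95) = 7.1 N/C.

7.1 N/C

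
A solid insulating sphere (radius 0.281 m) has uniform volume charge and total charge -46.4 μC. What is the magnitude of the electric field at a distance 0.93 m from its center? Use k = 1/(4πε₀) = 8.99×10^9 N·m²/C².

|E| = 4.82e5 N/C

Take a concentric spherical Gaussian surface of radius r = 0.93 m (r > R, so the entire charge is enclosed).
Q_enc = -46.4 μC = -4.64×10^-5 C.
Since E is radial and uniform over the Gaussian sphere, Φ = E·4πr² = Q_enc/ε₀.
E = k|Q_enc|/r² = (8.99×10^9)(4.64×10^-5)/(0.93)² = 4.82e5 N/C.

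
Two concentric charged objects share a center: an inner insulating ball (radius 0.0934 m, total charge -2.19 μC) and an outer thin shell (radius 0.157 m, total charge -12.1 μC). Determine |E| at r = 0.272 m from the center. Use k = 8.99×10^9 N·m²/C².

|E| = 1.74e6 V/m

By spherical symmetry E is radial; choose a Gaussian sphere of radius r = 0.272 m (r > 0.157 m, enclosing both).
Q_enc = (-2.19 μC) + (-12.1 μC) = -1.429×10^-5 C.
Applying ∮E·dA = Q_enc/ε₀ with Φ = E(4πr²):
E = k|Q_enc|/r² = (8.99×10^9)(1.429×10^-5)/(0.272)² = 1.74e6 N/C.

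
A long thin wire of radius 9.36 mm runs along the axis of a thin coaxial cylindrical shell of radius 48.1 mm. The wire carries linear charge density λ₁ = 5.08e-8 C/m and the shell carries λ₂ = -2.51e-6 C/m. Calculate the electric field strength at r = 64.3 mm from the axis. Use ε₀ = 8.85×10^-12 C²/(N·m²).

E ≈ 6.88×10^5 N/C

Choose a coaxial cylinder of radius r = 64.3 mm (arbitrary length L) as the Gaussian surface (r > 48.1 mm, enclosing both).
λ_enc = λ₁ + λ₂ = (5.08×10^-8) + (-2.51×10^-6) = -2.459×10^-6 C/m.
Applying ∮E·dA = Q_enc/ε₀ with the end caps contributing no flux:
E = |λ_enc|/(2πε₀r) = (2.459e-6)/(2π·8.85×10^-12·0.0643) = 6.88×10^5 N/C.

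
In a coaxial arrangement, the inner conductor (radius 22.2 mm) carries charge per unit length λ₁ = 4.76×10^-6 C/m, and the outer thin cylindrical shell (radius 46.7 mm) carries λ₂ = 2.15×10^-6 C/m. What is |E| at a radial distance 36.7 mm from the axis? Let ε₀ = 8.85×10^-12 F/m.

|E| = 2.33×10^6 V/m

By cylindrical symmetry E is radial; use a coaxial Gaussian cylinder of radius 36.7 mm and length L (between the conductors, 22.2 mm < r < 46.7 mm).
Only the inner wire is enclosed; the outer shell contributes nothing inside itself. λ_enc = λ₁ = 4.76×10^-6 C/m.
Since E is radial and uniform over the curved surface, Φ = E·2πrL = Q_enc/ε₀ = λ_enc L/ε₀.
E = |λ_enc|/(2πε₀r) = (4.76e-6)/(2π·8.85×10^-12·0.0367) = 2.33e6 N/C.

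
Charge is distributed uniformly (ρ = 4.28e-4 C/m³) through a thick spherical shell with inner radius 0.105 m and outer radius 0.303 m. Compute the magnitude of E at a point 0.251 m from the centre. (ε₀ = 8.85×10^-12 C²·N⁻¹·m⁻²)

Use a concentric Gaussian sphere at r = 0.251 m (within the shell material, 0.105 m < r < 0.303 m).
Enclosed charge is the volume from a to r: Q_enc = (4π/3)ρ(r³ − a³) = 2.627×10^-5 C.
Applying ∮E·dA = Q_enc/ε₀ with Φ = E(4πr²):
E = |Q_enc|/(4πε₀r²) = (2.627×10^-5)/(4π·8.85×10^-12·(0.251)²) = 3.75×10^6 N/C.

|E| ≈ 3.75e6 V/m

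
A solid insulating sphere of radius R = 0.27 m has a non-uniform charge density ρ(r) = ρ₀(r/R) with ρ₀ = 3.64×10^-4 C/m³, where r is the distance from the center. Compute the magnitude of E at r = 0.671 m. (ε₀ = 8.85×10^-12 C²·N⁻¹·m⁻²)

|E| ≈ 4.50×10^5 N/C

Symmetry ⇒ E = E(r) r̂. Gaussian sphere of radius r = 0.671 m (r > R, all charge enclosed).
Q_enc = 4π ∫₀^R ρ₀(r'/R)^1 r'² dr' = 4πρ₀R³/4 = 2.251e-5 C.
Gauss's law: E·4πr² = Q_enc/ε₀.
E = |Q_enc|/(4πε₀r²) = (2.251×10^-5)/(4π·8.85×10^-12·(0.671)²) = 4.50e5 N/C.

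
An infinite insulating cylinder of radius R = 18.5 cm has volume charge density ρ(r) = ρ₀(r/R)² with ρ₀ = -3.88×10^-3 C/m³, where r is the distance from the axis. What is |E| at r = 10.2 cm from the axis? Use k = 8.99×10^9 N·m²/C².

Coaxial Gaussian cylinder, radius r = 10.2 cm, length L (r < R).
Integrating ρ over the cross-section to radius r: λ_enc = (2πρ₀/R²) ∫₀^r r'^3 dr' = 2πρ₀ r^4/(4·R²) = -1.928e-5 C/m.
Gauss's law: E·2πrL = λ_enc L/ε₀.
E = 2k|λ_enc|/r = 2(8.99×10^9)(1.928e-5)/(0.102) = 3.40e6 N/C.

|E| = 3.40e6 V/m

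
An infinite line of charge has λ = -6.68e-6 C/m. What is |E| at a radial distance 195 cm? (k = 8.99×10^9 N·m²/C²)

Coaxial Gaussian cylinder, radius r = 195 cm, length L.
Q_enc = λL, so λ_enc = -6.68×10^-6 C/m.
Since E is radial and uniform over the curved surface, Φ = E·2πrL = Q_enc/ε₀ = λ_enc L/ε₀.
E = 2k|λ_enc|/r = 2(8.99×10^9)(6.68×10^-6)/(1.95) = 6.16×10^4 N/C.

|E| = 6.16×10^4 N/C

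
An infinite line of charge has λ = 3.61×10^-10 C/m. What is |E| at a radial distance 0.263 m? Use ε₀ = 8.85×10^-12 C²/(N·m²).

E = 24.7 N/C

Choose a coaxial cylinder of radius r = 0.263 m (arbitrary length L) as the Gaussian surface.
Q_enc = λL, so λ_enc = 3.61×10^-10 C/m.
Since E is radial and uniform over the curved surface, Φ = E·2πrL = Q_enc/ε₀ = λ_enc L/ε₀.
E = |λ_enc|/(2πε₀r) = (3.61×10^-10)/(2π·8.85×10^-12·0.263) = 24.7 N/C.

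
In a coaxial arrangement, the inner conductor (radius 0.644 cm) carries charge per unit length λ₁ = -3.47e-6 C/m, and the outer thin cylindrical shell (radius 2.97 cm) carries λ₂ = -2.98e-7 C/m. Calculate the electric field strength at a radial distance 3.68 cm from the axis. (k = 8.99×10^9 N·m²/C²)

Coaxial Gaussian cylinder, radius r = 3.68 cm, length L (r > 2.97 cm, enclosing both).
λ_enc = λ₁ + λ₂ = (-3.47e-6) + (-2.98×10^-7) = -3.768e-6 C/m.
By Gauss's law (flux through the curved wall only), E·2πrL = λ_enc L/ε₀.
E = 2k|λ_enc|/r = 2(8.99×10^9)(3.768×10^-6)/(0.0368) = 1.84e6 N/C.

1.84×10^6 V/m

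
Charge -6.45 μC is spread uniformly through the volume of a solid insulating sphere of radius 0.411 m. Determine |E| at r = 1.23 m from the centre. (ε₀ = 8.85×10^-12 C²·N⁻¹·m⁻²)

Use a concentric Gaussian sphere at r = 1.23 m (r > R, so the entire charge is enclosed).
Q_enc = -6.45 μC = -6.45×10^-6 C.
By Gauss's law, ∮E·dA = E·4πr² = Q_enc/ε₀.
E = |Q_enc|/(4πε₀r²) = (6.45e-6)/(4π·8.85×10^-12·(1.23)²) = 3.83×10^4 N/C.

|E| = 3.83×10^4 V/m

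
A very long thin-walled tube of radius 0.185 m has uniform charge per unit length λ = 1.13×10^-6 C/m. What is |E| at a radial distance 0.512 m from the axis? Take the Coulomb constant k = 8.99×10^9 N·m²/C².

|E| ≈ 3.97e4 V/m

Coaxial Gaussian cylinder, radius r = 0.512 m, length L (r > 0.185 m).
The full line charge is enclosed: λ_enc = 1.13×10^-6 C/m.
Applying ∮E·dA = Q_enc/ε₀ with the end caps contributing no flux:
E = 2k|λ_enc|/r = 2(8.99×10^9)(1.13e-6)/(0.512) = 3.97e4 N/C.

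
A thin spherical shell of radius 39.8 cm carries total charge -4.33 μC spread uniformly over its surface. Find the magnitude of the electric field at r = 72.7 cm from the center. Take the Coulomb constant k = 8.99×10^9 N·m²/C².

|E| = 7.37×10^4 V/m

By spherical symmetry E is radial; choose a Gaussian sphere of radius r = 72.7 cm (r > 39.8 cm).
The entire shell is enclosed: Q_enc = -4.33×10^-6 C.
Since E is radial and uniform over the Gaussian sphere, Φ = E·4πr² = Q_enc/ε₀.
E = k|Q_enc|/r² = (8.99×10^9)(4.33×10^-6)/(0.727)² = 7.37×10^4 N/C.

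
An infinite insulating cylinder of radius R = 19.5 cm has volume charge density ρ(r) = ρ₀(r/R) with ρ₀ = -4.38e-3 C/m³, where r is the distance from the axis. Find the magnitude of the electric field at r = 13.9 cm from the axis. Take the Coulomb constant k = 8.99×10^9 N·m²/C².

|E| = 1.63×10^7 N/C

Coaxial Gaussian cylinder, radius r = 13.9 cm, length L (r < R).
Integrating ρ over the cross-section to radius r: λ_enc = (2πρ₀/R) ∫₀^r r'^2 dr' = 2πρ₀ r^3/(3·R) = -1.263×10^-4 C/m.
Gauss's law: E·2πrL = λ_enc L/ε₀.
E = 2k|λ_enc|/r = 2(8.99×10^9)(1.263×10^-4)/(0.139) = 1.63×10^7 N/C.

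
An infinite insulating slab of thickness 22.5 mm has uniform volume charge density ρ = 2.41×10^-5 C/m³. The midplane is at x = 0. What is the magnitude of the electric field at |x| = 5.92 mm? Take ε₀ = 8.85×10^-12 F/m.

|E| ≈ 1.61e4 V/m

By symmetry E is perpendicular to the slab. A Gaussian pillbox from −5.92 mm to +5.92 mm (face area A) lies entirely within the slab.
Q_enc = ρ·(2x)·A and flux = 2EA, so 2EA = 2ρxA/ε₀ ⇒ E = |ρ|x/ε₀.
E = (2.41×10^-5)(0.00592)/(8.85×10^-12) = 1.61×10^4 N/C.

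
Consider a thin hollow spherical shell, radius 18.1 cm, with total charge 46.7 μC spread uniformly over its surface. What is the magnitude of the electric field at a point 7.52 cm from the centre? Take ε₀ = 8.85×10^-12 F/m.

Take a concentric spherical Gaussian surface of radius r = 7.52 cm (inside the shell, r < 18.1 cm).
No charge lies within this surface, so Q_enc = 0 and Gauss's law gives E·4πr² = 0 ⇒ E = 0.

E = 0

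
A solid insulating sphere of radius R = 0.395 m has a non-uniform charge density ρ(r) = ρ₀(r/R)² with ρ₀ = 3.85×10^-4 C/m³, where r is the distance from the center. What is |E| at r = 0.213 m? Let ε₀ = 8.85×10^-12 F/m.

By spherical symmetry E is radial; choose a Gaussian sphere of radius r = 0.213 m (r < R).
Integrate the density: Q_enc = 4π ∫₀^r ρ₀(r'/R)^2 r'² dr' = 4πρ₀ r^5/(5·R²) = 2.719×10^-6 C.
Applying ∮E·dA = Q_enc/ε₀ with Φ = E(4πr²):
E = |Q_enc|/(4πε₀r²) = (2.719×10^-6)/(4π·8.85×10^-12·(0.213)²) = 5.39×10^5 N/C.

|E| = 5.39e5 N/C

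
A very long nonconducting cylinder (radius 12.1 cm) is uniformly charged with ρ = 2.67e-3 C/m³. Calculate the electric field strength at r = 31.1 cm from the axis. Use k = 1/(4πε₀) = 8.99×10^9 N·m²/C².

Choose a coaxial cylinder of radius r = 31.1 cm (arbitrary length L) as the Gaussian surface (r > 12.1 cm, full cross-section enclosed).
λ_enc = ρ·πR² = (2.67e-3)π(0.121)² = 1.228×10^-4 C/m.
Gauss's law: E·2πrL = λ_enc L/ε₀.
E = 2k|λ_enc|/r = 2(8.99×10^9)(1.228×10^-4)/(0.311) = 7.10e6 N/C.

7.10e6 N/C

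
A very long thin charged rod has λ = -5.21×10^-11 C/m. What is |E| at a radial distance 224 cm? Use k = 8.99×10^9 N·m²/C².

Choose a coaxial cylinder of radius r = 224 cm (arbitrary length L) as the Gaussian surface.
Q_enc = λL, so λ_enc = -5.21×10^-11 C/m.
Since E is radial and uniform over the curved surface, Φ = E·2πrL = Q_enc/ε₀ = λ_enc L/ε₀.
E = 2k|λ_enc|/r = 2(8.99×10^9)(5.21×10^-11)/(2.24) = 0.418 N/C.

|E| ≈ 0.418 V/m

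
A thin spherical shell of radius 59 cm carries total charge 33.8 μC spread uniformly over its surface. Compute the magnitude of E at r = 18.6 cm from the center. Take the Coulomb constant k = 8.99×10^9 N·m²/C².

By spherical symmetry E is radial; choose a Gaussian sphere of radius r = 18.6 cm (inside the shell, r < 59 cm).
All the charge is outside the Gaussian surface: Q_enc = 0, hence E = 0 everywhere inside the shell.

E = 0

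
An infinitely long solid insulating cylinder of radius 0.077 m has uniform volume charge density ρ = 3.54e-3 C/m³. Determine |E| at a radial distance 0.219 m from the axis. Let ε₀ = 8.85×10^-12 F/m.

Choose a coaxial cylinder of radius r = 0.219 m (arbitrary length L) as the Gaussian surface (r > 0.077 m, full cross-section enclosed).
λ_enc = ρ·πR² = (3.54e-3)π(0.077)² = 6.594×10^-5 C/m.
Since E is radial and uniform over the curved surface, Φ = E·2πrL = Q_enc/ε₀ = λ_enc L/ε₀.
E = |λ_enc|/(2πε₀r) = (6.594×10^-5)/(2π·8.85×10^-12·0.219) = 5.41×10^6 N/C.

5.41×10^6 N/C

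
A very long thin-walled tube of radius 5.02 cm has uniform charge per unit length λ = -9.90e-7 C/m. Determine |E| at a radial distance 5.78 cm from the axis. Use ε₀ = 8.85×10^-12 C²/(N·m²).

E = 3.08×10^5 V/m

Coaxial Gaussian cylinder, radius r = 5.78 cm, length L (r > 5.02 cm).
The full line charge is enclosed: λ_enc = -9.90e-7 C/m.
Since E is radial and uniform over the curved surface, Φ = E·2πrL = Q_enc/ε₀ = λ_enc L/ε₀.
E = |λ_enc|/(2πε₀r) = (9.90e-7)/(2π·8.85×10^-12·0.0578) = 3.08×10^5 N/C.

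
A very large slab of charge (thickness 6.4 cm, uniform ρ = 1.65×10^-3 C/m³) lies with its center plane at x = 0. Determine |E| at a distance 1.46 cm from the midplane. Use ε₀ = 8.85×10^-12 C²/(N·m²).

By symmetry E is perpendicular to the slab. A Gaussian pillbox from −1.46 cm to +1.46 cm (face area A) lies entirely within the slab.
Q_enc = ρ·(2x)·A and flux = 2EA, so 2EA = 2ρxA/ε₀ ⇒ E = |ρ|x/ε₀.
E = (1.65e-3)(0.0146)/(8.85×10^-12) = 2.72e6 N/C.

E ≈ 2.72×10^6 N/C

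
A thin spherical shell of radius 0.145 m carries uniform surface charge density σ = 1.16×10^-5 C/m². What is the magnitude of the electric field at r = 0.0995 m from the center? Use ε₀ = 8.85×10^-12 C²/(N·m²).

Take a concentric spherical Gaussian surface of radius r = 0.0995 m (inside the shell, r < 0.145 m).
No charge lies within this surface, so Q_enc = 0 and Gauss's law gives E·4πr² = 0 ⇒ E = 0.

E = 0 (no enclosed charge)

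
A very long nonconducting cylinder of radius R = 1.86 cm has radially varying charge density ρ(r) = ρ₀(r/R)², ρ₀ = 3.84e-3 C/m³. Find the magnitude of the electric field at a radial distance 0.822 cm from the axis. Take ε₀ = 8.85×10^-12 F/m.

Choose a coaxial cylinder of radius r = 0.822 cm (arbitrary length L) as the Gaussian surface (r < R).
Integrating ρ over the cross-section to radius r: λ_enc = (2πρ₀/R²) ∫₀^r r'^3 dr' = 2πρ₀ r^4/(4·R²) = 7.96e-8 C/m.
By Gauss's law (flux through the curved wall only), E·2πrL = λ_enc L/ε₀.
E = |λ_enc|/(2πε₀r) = (7.96e-8)/(2π·8.85×10^-12·0.00822) = 1.74×10^5 N/C.

1.74e5 V/m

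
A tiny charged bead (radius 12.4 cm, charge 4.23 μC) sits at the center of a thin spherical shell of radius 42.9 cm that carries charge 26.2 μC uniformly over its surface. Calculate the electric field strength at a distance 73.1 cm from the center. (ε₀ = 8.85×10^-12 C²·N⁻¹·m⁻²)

|E| = 5.12e5 V/m

Take a concentric spherical Gaussian surface of radius r = 73.1 cm (r > 42.9 cm, enclosing both).
Q_enc = (4.23 μC) + (26.2 μC) = 3.043×10^-5 C.
Since E is radial and uniform over the Gaussian sphere, Φ = E·4πr² = Q_enc/ε₀.
E = |Q_enc|/(4πε₀r²) = (3.043×10^-5)/(4π·8.85×10^-12·(0.731)²) = 5.12×10^5 N/C.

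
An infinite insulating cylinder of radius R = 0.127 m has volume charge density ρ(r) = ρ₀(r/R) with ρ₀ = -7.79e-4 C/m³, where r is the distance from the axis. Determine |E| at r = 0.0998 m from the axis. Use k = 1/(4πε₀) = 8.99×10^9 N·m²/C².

Choose a coaxial cylinder of radius r = 0.0998 m (arbitrary length L) as the Gaussian surface (r < R).
Integrating ρ over the cross-section to radius r: λ_enc = (2πρ₀/R) ∫₀^r r'^2 dr' = 2πρ₀ r^3/(3·R) = -1.277e-5 C/m.
Applying ∮E·dA = Q_enc/ε₀ with the end caps contributing no flux:
E = 2k|λ_enc|/r = 2(8.99×10^9)(1.277e-5)/(0.0998) = 2.30e6 N/C.

|E| = 2.30×10^6 N/C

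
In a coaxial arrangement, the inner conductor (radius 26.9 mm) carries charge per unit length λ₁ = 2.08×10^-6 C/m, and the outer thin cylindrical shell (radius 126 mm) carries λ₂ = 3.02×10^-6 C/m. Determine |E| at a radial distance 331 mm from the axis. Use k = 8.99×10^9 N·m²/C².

By cylindrical symmetry E is radial; use a coaxial Gaussian cylinder of radius 331 mm and length L (r > 126 mm, enclosing both).
λ_enc = λ₁ + λ₂ = (2.08×10^-6) + (3.02×10^-6) = 5.10e-6 C/m.
Gauss's law: E·2πrL = λ_enc L/ε₀.
E = 2k|λ_enc|/r = 2(8.99×10^9)(5.10×10^-6)/(0.331) = 2.77×10^5 N/C.

E = 2.77e5 N/C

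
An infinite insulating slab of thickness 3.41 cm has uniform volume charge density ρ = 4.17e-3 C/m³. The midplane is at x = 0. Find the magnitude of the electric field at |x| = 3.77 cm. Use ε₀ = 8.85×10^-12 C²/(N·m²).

E = 8.03e6 V/m

The point |x| = 3.77 cm lies outside the slab (half-thickness 0.01705 m). A symmetric pillbox spanning the full slab encloses Q_enc = ρ·d·A.
Flux = 2EA ⇒ E = |ρ|d/(2ε₀), independent of distance outside.
E = (4.17e-3)(0.0341)/(2·8.85×10^-12) = 8.03×10^6 N/C.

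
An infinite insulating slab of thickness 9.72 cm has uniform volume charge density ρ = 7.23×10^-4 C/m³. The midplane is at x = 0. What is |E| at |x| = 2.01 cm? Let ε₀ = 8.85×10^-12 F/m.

By symmetry E is perpendicular to the slab. A Gaussian pillbox from −2.01 cm to +2.01 cm (face area A) lies entirely within the slab.
Q_enc = ρ·(2x)·A and flux = 2EA, so 2EA = 2ρxA/ε₀ ⇒ E = |ρ|x/ε₀.
E = (7.23×10^-4)(0.0201)/(8.85×10^-12) = 1.64×10^6 N/C.

1.64e6 N/C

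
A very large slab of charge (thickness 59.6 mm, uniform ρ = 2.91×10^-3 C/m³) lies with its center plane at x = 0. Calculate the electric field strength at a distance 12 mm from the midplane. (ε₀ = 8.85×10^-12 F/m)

By symmetry E is perpendicular to the slab. A Gaussian pillbox from −12 mm to +12 mm (face area A) lies entirely within the slab.
Q_enc = ρ·(2x)·A and flux = 2EA, so 2EA = 2ρxA/ε₀ ⇒ E = |ρ|x/ε₀.
E = (2.91e-3)(0.012)/(8.85×10^-12) = 3.95×10^6 N/C.

E ≈ 3.95×10^6 N/C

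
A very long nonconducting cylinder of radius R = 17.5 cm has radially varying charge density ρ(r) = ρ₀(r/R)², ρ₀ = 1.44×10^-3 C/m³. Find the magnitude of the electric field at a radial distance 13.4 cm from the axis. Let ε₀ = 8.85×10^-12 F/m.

E ≈ 3.20×10^6 N/C

Choose a coaxial cylinder of radius r = 13.4 cm (arbitrary length L) as the Gaussian surface (r < R).
Integrating ρ over the cross-section to radius r: λ_enc = (2πρ₀/R²) ∫₀^r r'^3 dr' = 2πρ₀ r^4/(4·R²) = 2.381×10^-5 C/m.
Gauss's law: E·2πrL = λ_enc L/ε₀.
E = |λ_enc|/(2πε₀r) = (2.381×10^-5)/(2π·8.85×10^-12·0.134) = 3.20e6 N/C.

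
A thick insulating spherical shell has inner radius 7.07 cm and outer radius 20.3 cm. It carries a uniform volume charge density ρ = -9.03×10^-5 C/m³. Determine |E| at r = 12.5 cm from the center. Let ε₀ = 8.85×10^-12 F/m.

E = 3.48×10^5 N/C

Take a concentric spherical Gaussian surface of radius r = 12.5 cm (within the shell material, 7.07 cm < r < 20.3 cm).
Enclosed charge is the volume from a to r: Q_enc = (4π/3)ρ(r³ − a³) = -6.051×10^-7 C.
Gauss's law: E·4πr² = Q_enc/ε₀.
E = |Q_enc|/(4πε₀r²) = (6.051e-7)/(4π·8.85×10^-12·(0.125)²) = 3.48×10^5 N/C.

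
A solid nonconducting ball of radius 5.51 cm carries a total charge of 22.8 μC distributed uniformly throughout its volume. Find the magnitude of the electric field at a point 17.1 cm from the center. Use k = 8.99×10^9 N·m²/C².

Take a concentric spherical Gaussian surface of radius r = 17.1 cm (r > R, so the entire charge is enclosed).
Q_enc = 22.8 μC = 2.28e-5 C.
Applying ∮E·dA = Q_enc/ε₀ with Φ = E(4πr²):
E = k|Q_enc|/r² = (8.99×10^9)(2.28e-5)/(0.171)² = 7.01×10^6 N/C.

|E| ≈ 7.01×10^6 N/C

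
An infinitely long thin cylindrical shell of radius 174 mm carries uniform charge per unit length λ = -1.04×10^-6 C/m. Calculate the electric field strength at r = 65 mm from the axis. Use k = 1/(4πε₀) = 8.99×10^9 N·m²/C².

Take a coaxial cylindrical Gaussian surface of radius r = 65 mm and length L (r < 174 mm, inside the shell).
All the surface charge lies outside this cylinder: Q_enc = 0, hence E = 0.

E = 0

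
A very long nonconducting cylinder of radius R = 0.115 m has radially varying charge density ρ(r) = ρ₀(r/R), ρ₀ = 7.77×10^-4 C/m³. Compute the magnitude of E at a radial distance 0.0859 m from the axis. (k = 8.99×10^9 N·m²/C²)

E ≈ 1.88×10^6 N/C

Coaxial Gaussian cylinder, radius r = 0.0859 m, length L (r < R).
λ_enc = ∫₀^r ρ(r')·2πr' dr' = (2πρ₀/R)·r^3/3 = 8.969×10^-6 C/m.
Since E is radial and uniform over the curved surface, Φ = E·2πrL = Q_enc/ε₀ = λ_enc L/ε₀.
E = 2k|λ_enc|/r = 2(8.99×10^9)(8.969×10^-6)/(0.0859) = 1.88e6 N/C.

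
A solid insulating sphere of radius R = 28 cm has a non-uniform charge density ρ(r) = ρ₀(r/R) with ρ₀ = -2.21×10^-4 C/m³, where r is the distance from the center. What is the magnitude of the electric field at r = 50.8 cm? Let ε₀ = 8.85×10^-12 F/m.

Take a concentric spherical Gaussian surface of radius r = 50.8 cm (r > R, all charge enclosed).
Q_enc = 4π ∫₀^R ρ₀(r'/R)^1 r'² dr' = 4πρ₀R³/4 = -1.524×10^-5 C.
By Gauss's law, ∮E·dA = E·4πr² = Q_enc/ε₀.
E = |Q_enc|/(4πε₀r²) = (1.524e-5)/(4π·8.85×10^-12·(0.508)²) = 5.31×10^5 N/C.

|E| = 5.31×10^5 N/C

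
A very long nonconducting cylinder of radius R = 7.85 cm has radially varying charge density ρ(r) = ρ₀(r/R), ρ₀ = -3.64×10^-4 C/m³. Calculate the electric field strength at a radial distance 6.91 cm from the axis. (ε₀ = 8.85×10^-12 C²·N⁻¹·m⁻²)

By cylindrical symmetry E is radial; use a coaxial Gaussian cylinder of radius 6.91 cm and length L (r < R).
Integrating ρ over the cross-section to radius r: λ_enc = (2πρ₀/R) ∫₀^r r'^2 dr' = 2πρ₀ r^3/(3·R) = -3.204×10^-6 C/m.
Since E is radial and uniform over the curved surface, Φ = E·2πrL = Q_enc/ε₀ = λ_enc L/ε₀.
E = |λ_enc|/(2πε₀r) = (3.204×10^-6)/(2π·8.85×10^-12·0.0691) = 8.34×10^5 N/C.

8.34×10^5 V/m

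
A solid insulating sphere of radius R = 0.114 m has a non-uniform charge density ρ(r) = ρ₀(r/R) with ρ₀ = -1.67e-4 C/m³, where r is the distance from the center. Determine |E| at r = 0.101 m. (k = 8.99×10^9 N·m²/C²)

Take a concentric spherical Gaussian surface of radius r = 0.101 m (r < R).
Q_enc = ∫₀^r ρ(r')·4πr'² dr' = (4πρ₀/R) ∫₀^r r'^3 dr' = 4πρ₀ r^4/(4·R) = -4.789×10^-7 C.
By Gauss's law, ∮E·dA = E·4πr² = Q_enc/ε₀.
E = k|Q_enc|/r² = (8.99×10^9)(4.789×10^-7)/(0.101)² = 4.22e5 N/C.

|E| = 4.22×10^5 V/m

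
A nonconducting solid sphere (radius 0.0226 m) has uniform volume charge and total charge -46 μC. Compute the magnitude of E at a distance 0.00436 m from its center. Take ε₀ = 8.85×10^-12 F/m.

1.56×10^8 N/C

Symmetry ⇒ E = E(r) r̂. Gaussian sphere of radius r = 0.00436 m (r < R).
For a uniform sphere the enclosed fraction is (r/R)³, so Q_enc = (-46 μC)(0.00436/0.0226)³ = -3.303×10^-7 C.
Applying ∮E·dA = Q_enc/ε₀ with Φ = E(4πr²):
E = |Q_enc|/(4πε₀r²) = (3.303×10^-7)/(4π·8.85×10^-12·(0.00436)²) = 1.56×10^8 N/C.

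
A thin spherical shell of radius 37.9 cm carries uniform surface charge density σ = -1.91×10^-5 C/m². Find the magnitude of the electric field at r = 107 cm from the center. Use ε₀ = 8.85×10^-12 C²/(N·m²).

E ≈ 2.71e5 N/C

By spherical symmetry E is radial; choose a Gaussian sphere of radius r = 107 cm (r > 37.9 cm).
The entire shell is enclosed: Q_enc = σ·4πR² = (-1.91×10^-5)·4π·(0.379)² = -3.448e-5 C.
By Gauss's law, ∮E·dA = E·4πr² = Q_enc/ε₀.
E = |Q_enc|/(4πε₀r²) = (3.448×10^-5)/(4π·8.85×10^-12·(1.07)²) = 2.71×10^5 N/C.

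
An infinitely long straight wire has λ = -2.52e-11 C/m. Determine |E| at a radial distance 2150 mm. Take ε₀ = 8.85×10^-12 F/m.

|E| = 0.211 N/C

Choose a coaxial cylinder of radius r = 2150 mm (arbitrary length L) as the Gaussian surface.
Q_enc = λL, so λ_enc = -2.52×10^-11 C/m.
Gauss's law: E·2πrL = λ_enc L/ε₀.
E = |λ_enc|/(2πε₀r) = (2.52×10^-11)/(2π·8.85×10^-12·2.15) = 0.211 N/C.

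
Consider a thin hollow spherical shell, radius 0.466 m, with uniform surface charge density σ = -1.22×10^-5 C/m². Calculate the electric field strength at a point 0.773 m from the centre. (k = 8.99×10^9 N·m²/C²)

Use a concentric Gaussian sphere at r = 0.773 m (r > 0.466 m).
The entire shell is enclosed: Q_enc = σ·4πR² = (-1.22×10^-5)·4π·(0.466)² = -3.329e-5 C.
Gauss's law: E·4πr² = Q_enc/ε₀.
E = k|Q_enc|/r² = (8.99×10^9)(3.329e-5)/(0.773)² = 5.01×10^5 N/C.

5.01×10^5 N/C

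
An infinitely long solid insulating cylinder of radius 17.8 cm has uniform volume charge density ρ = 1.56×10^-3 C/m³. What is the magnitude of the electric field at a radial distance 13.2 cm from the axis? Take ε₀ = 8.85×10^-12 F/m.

Coaxial Gaussian cylinder, radius r = 13.2 cm, length L (r < R).
Enclosed charge per unit length: λ_enc = ρ·πr² = (1.56×10^-3)π(0.132)² = 8.539×10^-5 C/m.
Gauss's law: E·2πrL = λ_enc L/ε₀.
E = |λ_enc|/(2πε₀r) = (8.539×10^-5)/(2π·8.85×10^-12·0.132) = 1.16×10^7 N/C.

|E| ≈ 1.16×10^7 N/C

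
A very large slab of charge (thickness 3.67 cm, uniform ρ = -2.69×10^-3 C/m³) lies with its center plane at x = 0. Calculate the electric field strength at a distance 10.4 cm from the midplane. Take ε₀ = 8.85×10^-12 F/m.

The point |x| = 10.4 cm lies outside the slab (half-thickness 0.01835 m). A symmetric pillbox spanning the full slab encloses Q_enc = ρ·d·A.
Flux = 2EA ⇒ E = |ρ|d/(2ε₀), independent of distance outside.
E = (2.69×10^-3)(0.0367)/(2·8.85×10^-12) = 5.58×10^6 N/C.

|E| ≈ 5.58×10^6 V/m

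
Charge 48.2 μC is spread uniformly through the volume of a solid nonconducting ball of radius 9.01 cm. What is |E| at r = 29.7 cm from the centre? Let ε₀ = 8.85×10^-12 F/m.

By spherical symmetry E is radial; choose a Gaussian sphere of radius r = 29.7 cm (r > R, so the entire charge is enclosed).
Q_enc = 48.2 μC = 4.82×10^-5 C.
Since E is radial and uniform over the Gaussian sphere, Φ = E·4πr² = Q_enc/ε₀.
E = |Q_enc|/(4πε₀r²) = (4.82e-5)/(4π·8.85×10^-12·(0.297)²) = 4.91×10^6 N/C.

|E| ≈ 4.91×10^6 N/C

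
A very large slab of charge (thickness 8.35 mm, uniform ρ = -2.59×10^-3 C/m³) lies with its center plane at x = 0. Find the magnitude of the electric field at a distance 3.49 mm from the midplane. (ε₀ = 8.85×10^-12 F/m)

By symmetry E is perpendicular to the slab. A Gaussian pillbox from −3.49 mm to +3.49 mm (face area A) lies entirely within the slab.
Q_enc = ρ·(2x)·A and flux = 2EA, so 2EA = 2ρxA/ε₀ ⇒ E = |ρ|x/ε₀.
E = (2.59×10^-3)(0.00349)/(8.85×10^-12) = 1.02×10^6 N/C.

|E| ≈ 1.02×10^6 N/C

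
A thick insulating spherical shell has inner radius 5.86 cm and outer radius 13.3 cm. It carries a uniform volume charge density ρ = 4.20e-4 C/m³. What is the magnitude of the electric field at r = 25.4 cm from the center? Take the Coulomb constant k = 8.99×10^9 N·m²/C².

5.27×10^5 N/C

Symmetry ⇒ E = E(r) r̂. Gaussian sphere of radius r = 25.4 cm (r > 13.3 cm, enclosing the whole shell).
Q_enc = ρ·(4π/3)(b³ − a³) = (4.20e-4)·(4π/3)·((0.133)³ − (0.0586)³) = 3.785e-6 C.
By Gauss's law, ∮E·dA = E·4πr² = Q_enc/ε₀.
E = k|Q_enc|/r² = (8.99×10^9)(3.785e-6)/(0.254)² = 5.27×10^5 N/C.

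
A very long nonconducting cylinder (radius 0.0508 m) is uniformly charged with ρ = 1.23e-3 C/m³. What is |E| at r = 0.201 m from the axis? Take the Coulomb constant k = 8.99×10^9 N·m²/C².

E ≈ 8.92e5 N/C

By cylindrical symmetry E is radial; use a coaxial Gaussian cylinder of radius 0.201 m and length L (r > 0.0508 m, full cross-section enclosed).
λ_enc = ρ·πR² = (1.23×10^-3)π(0.0508)² = 9.972×10^-6 C/m.
Gauss's law: E·2πrL = λ_enc L/ε₀.
E = 2k|λ_enc|/r = 2(8.99×10^9)(9.972×10^-6)/(0.201) = 8.92×10^5 N/C.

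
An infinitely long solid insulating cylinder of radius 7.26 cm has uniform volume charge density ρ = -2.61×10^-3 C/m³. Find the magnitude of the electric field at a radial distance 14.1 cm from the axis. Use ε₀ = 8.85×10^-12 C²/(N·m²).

5.51e6 N/C

Coaxial Gaussian cylinder, radius r = 14.1 cm, length L (r > 7.26 cm, full cross-section enclosed).
λ_enc = ρ·πR² = (-2.61e-3)π(0.0726)² = -4.322×10^-5 C/m.
Gauss's law: E·2πrL = λ_enc L/ε₀.
E = |λ_enc|/(2πε₀r) = (4.322×10^-5)/(2π·8.85×10^-12·0.141) = 5.51×10^6 N/C.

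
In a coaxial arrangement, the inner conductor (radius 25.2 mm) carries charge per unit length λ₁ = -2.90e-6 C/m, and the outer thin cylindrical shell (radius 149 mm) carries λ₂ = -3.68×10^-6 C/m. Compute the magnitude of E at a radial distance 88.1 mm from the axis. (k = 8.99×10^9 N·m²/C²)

|E| ≈ 5.92×10^5 N/C

Take a coaxial cylindrical Gaussian surface of radius r = 88.1 mm and length L (between the conductors, 25.2 mm < r < 149 mm).
The shell at 149 mm lies outside the Gaussian surface, so λ_enc = λ₁ = -2.90e-6 C/m.
Applying ∮E·dA = Q_enc/ε₀ with the end caps contributing no flux:
E = 2k|λ_enc|/r = 2(8.99×10^9)(2.90×10^-6)/(0.0881) = 5.92e5 N/C.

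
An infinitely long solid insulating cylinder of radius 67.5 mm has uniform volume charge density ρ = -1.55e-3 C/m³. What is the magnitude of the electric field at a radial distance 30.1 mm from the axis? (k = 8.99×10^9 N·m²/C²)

2.64×10^6 N/C

Take a coaxial cylindrical Gaussian surface of radius r = 30.1 mm and length L (r < R).
Charge inside radius r per length L is ρ·πr²·L, so λ_enc = ρπr² = -4.412×10^-6 C/m.
Applying ∮E·dA = Q_enc/ε₀ with the end caps contributing no flux:
E = 2k|λ_enc|/r = 2(8.99×10^9)(4.412×10^-6)/(0.0301) = 2.64e6 N/C.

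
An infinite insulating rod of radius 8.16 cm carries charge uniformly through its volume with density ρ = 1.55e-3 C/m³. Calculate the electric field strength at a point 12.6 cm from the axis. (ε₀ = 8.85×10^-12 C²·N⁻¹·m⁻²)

|E| ≈ 4.63e6 N/C

Take a coaxial cylindrical Gaussian surface of radius r = 12.6 cm and length L (r > 8.16 cm, full cross-section enclosed).
λ_enc = ρ·πR² = (1.55×10^-3)π(0.0816)² = 3.242×10^-5 C/m.
Since E is radial and uniform over the curved surface, Φ = E·2πrL = Q_enc/ε₀ = λ_enc L/ε₀.
E = |λ_enc|/(2πε₀r) = (3.242×10^-5)/(2π·8.85×10^-12·0.126) = 4.63e6 N/C.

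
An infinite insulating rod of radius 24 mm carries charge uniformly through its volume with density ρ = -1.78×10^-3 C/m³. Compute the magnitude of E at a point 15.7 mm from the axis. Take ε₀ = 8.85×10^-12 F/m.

E ≈ 1.58e6 V/m

Choose a coaxial cylinder of radius r = 15.7 mm (arbitrary length L) as the Gaussian surface (r < R).
Enclosed charge per unit length: λ_enc = ρ·πr² = (-1.78e-3)π(0.0157)² = -1.378×10^-6 C/m.
Applying ∮E·dA = Q_enc/ε₀ with the end caps contributing no flux:
E = |λ_enc|/(2πε₀r) = (1.378×10^-6)/(2π·8.85×10^-12·0.0157) = 1.58×10^6 N/C.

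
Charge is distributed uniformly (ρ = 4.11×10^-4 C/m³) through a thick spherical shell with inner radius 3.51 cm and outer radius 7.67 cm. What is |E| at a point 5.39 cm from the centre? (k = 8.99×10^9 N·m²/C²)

By spherical symmetry E is radial; choose a Gaussian sphere of radius r = 5.39 cm (within the shell material, 3.51 cm < r < 7.67 cm).
Only the shell between 3.51 cm and r is enclosed: Q_enc = ρ·(4π/3)(r³ − a³) = (4.11×10^-4)·(4π/3)·((0.0539)³ − (0.0351)³) = 1.951×10^-7 C.
By Gauss's law, ∮E·dA = E·4πr² = Q_enc/ε₀.
E = k|Q_enc|/r² = (8.99×10^9)(1.951×10^-7)/(0.0539)² = 6.04×10^5 N/C.

E = 6.04×10^5 N/C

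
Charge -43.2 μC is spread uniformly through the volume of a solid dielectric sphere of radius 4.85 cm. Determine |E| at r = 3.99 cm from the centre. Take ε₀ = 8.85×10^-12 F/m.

E ≈ 1.36×10^8 N/C

By spherical symmetry E is radial; choose a Gaussian sphere of radius r = 3.99 cm (r < R).
For a uniform sphere the enclosed fraction is (r/R)³, so Q_enc = (-43.2 μC)(0.0399/0.0485)³ = -2.405×10^-5 C.
By Gauss's law, ∮E·dA = E·4πr² = Q_enc/ε₀.
E = |Q_enc|/(4πε₀r²) = (2.405×10^-5)/(4π·8.85×10^-12·(0.0399)²) = 1.36×10^8 N/C.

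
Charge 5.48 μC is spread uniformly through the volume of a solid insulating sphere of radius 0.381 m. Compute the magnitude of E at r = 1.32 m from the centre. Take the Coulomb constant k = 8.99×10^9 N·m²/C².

|E| ≈ 2.83×10^4 V/m

Use a concentric Gaussian sphere at r = 1.32 m (r > R, so the entire charge is enclosed).
Q_enc = 5.48 μC = 5.48×10^-6 C.
Gauss's law: E·4πr² = Q_enc/ε₀.
E = k|Q_enc|/r² = (8.99×10^9)(5.48×10^-6)/(1.32)² = 2.83×10^4 N/C.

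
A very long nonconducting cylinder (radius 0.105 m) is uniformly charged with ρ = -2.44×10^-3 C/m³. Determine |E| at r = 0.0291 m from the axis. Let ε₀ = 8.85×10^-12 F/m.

Take a coaxial cylindrical Gaussian surface of radius r = 0.0291 m and length L (r < R).
Enclosed charge per unit length: λ_enc = ρ·πr² = (-2.44×10^-3)π(0.0291)² = -6.491×10^-6 C/m.
Since E is radial and uniform over the curved surface, Φ = E·2πrL = Q_enc/ε₀ = λ_enc L/ε₀.
E = |λ_enc|/(2πε₀r) = (6.491e-6)/(2π·8.85×10^-12·0.0291) = 4.01×10^6 N/C.

E ≈ 4.01e6 N/C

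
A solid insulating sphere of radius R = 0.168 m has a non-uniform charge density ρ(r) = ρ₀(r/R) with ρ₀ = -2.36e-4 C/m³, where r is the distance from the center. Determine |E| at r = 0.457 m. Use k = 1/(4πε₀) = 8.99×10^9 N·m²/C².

By spherical symmetry E is radial; choose a Gaussian sphere of radius r = 0.457 m (r > R, all charge enclosed).
Q_enc = 4π ∫₀^R ρ₀(r'/R)^1 r'² dr' = 4πρ₀R³/4 = -3.516e-6 C.
Since E is radial and uniform over the Gaussian sphere, Φ = E·4πr² = Q_enc/ε₀.
E = k|Q_enc|/r² = (8.99×10^9)(3.516×10^-6)/(0.457)² = 1.51×10^5 N/C.

1.51e5 V/m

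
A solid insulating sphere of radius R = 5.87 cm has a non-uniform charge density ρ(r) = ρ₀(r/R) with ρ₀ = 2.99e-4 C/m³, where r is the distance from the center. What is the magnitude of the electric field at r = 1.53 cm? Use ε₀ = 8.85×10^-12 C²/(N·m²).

Use a concentric Gaussian sphere at r = 1.53 cm (r < R).
Integrate the density: Q_enc = 4π ∫₀^r ρ₀(r'/R)^1 r'² dr' = 4πρ₀ r^4/(4·R) = 8.769×10^-10 C.
Applying ∮E·dA = Q_enc/ε₀ with Φ = E(4πr²):
E = |Q_enc|/(4πε₀r²) = (8.769×10^-10)/(4π·8.85×10^-12·(0.0153)²) = 3.37×10^4 N/C.

|E| = 3.37×10^4 N/C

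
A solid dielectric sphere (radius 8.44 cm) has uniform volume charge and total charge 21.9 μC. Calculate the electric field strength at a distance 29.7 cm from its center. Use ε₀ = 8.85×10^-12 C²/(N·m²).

2.23e6 N/C

By spherical symmetry E is radial; choose a Gaussian sphere of radius r = 29.7 cm (r > R, so the entire charge is enclosed).
Q_enc = 21.9 μC = 2.19×10^-5 C.
Applying ∮E·dA = Q_enc/ε₀ with Φ = E(4πr²):
E = |Q_enc|/(4πε₀r²) = (2.19×10^-5)/(4π·8.85×10^-12·(0.297)²) = 2.23e6 N/C.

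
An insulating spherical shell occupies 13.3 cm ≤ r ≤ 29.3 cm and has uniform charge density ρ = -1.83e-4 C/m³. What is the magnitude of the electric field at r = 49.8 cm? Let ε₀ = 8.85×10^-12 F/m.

E ≈ 6.34×10^5 N/C

Use a concentric Gaussian sphere at r = 49.8 cm (r > 29.3 cm, enclosing the whole shell).
Q_enc = ρ·(4π/3)(b³ − a³) = (-1.83×10^-4)·(4π/3)·((0.293)³ − (0.133)³) = -1.748×10^-5 C.
By Gauss's law, ∮E·dA = E·4πr² = Q_enc/ε₀.
E = |Q_enc|/(4πε₀r²) = (1.748×10^-5)/(4π·8.85×10^-12·(0.498)²) = 6.34e5 N/C.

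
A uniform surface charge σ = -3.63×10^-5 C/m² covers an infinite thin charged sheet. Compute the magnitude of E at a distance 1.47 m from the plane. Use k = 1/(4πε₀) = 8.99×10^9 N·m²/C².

E ≈ 2.05×10^6 N/C

By planar symmetry E is perpendicular to the sheet and uniform; use a Gaussian pillbox with flat faces of area A on each side of the sheet.
Only the two end caps contribute flux: Φ = 2EA. With Q_enc = σA, Gauss's law gives E = |σ|/(2ε₀).
E = 2πk|σ| = 2π(8.99×10^9)(3.63e-5) = 2.05×10^6 N/C.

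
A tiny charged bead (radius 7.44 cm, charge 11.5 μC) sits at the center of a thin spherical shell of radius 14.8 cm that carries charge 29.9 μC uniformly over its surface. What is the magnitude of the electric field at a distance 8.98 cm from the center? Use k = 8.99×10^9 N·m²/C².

|E| ≈ 1.28e7 N/C

Take a concentric spherical Gaussian surface of radius r = 8.98 cm (between the bodies, 7.44 cm < r < 14.8 cm).
Only the inner charge is enclosed; the outer shell contributes nothing inside itself. Q_enc = 11.5 μC = 1.15e-5 C.
Gauss's law: E·4πr² = Q_enc/ε₀.
E = k|Q_enc|/r² = (8.99×10^9)(1.15×10^-5)/(0.0898)² = 1.28×10^7 N/C.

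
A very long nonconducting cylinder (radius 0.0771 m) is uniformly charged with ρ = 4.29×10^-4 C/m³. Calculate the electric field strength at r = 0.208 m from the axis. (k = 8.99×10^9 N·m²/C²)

Choose a coaxial cylinder of radius r = 0.208 m (arbitrary length L) as the Gaussian surface (r > 0.0771 m, full cross-section enclosed).
λ_enc = ρ·πR² = (4.29e-4)π(0.0771)² = 8.012e-6 C/m.
Applying ∮E·dA = Q_enc/ε₀ with the end caps contributing no flux:
E = 2k|λ_enc|/r = 2(8.99×10^9)(8.012e-6)/(0.208) = 6.93×10^5 N/C.

|E| ≈ 6.93×10^5 V/m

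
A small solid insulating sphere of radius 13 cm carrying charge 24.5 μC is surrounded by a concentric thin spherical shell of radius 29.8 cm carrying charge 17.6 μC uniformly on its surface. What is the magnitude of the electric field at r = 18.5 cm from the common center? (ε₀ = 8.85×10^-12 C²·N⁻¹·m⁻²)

Take a concentric spherical Gaussian surface of radius r = 18.5 cm (between the bodies, 13 cm < r < 29.8 cm).
The shell at 29.8 cm lies outside the Gaussian surface, so Q_enc = 24.5 μC = 2.45e-5 C.
Applying ∮E·dA = Q_enc/ε₀ with Φ = E(4πr²):
E = |Q_enc|/(4πε₀r²) = (2.45×10^-5)/(4π·8.85×10^-12·(0.185)²) = 6.44×10^6 N/C.

6.44×10^6 N/C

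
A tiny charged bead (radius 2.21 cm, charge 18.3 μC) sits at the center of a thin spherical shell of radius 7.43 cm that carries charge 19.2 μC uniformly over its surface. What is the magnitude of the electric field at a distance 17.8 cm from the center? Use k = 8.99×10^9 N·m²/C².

By spherical symmetry E is radial; choose a Gaussian sphere of radius r = 17.8 cm (r > 7.43 cm, enclosing both).
Q_enc = (18.3 μC) + (19.2 μC) = 3.75×10^-5 C.
Gauss's law: E·4πr² = Q_enc/ε₀.
E = k|Q_enc|/r² = (8.99×10^9)(3.75e-5)/(0.178)² = 1.06e7 N/C.

|E| ≈ 1.06×10^7 N/C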